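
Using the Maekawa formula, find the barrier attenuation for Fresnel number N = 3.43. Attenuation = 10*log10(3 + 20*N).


3 + 20*N = 3 + 20*3.43 = 71.6
Att = 10*log10(71.6) = 18.549 dB


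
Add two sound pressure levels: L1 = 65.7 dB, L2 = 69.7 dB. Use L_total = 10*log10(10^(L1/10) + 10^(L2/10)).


10^(65.7/10) = 3.71535e+06
10^(69.7/10) = 9.33254e+06
Sum = 3.71535e+06 + 9.33254e+06 = 1.30479e+07
L_total = 10*log10(1.30479e+07) = 71.155 dB


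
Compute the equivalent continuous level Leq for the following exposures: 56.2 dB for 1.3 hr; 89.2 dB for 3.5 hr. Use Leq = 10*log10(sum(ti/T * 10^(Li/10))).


T_total = 1.3 + 3.5 = 4.8 hr
(1.3/4.8) * 10^(56.2/10) = 112902
(3.5/4.8) * 10^(89.2/10) = 6.06494e+08
Sum = 112902 + 6.06494e+08 = 6.06607e+08
Leq = 10*log10(6.06607e+08) = 87.829 dB


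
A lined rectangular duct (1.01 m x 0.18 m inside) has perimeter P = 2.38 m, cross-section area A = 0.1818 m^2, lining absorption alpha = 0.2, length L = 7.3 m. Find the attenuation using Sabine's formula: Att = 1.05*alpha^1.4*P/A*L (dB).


alpha^1.4 = 0.2^1.4 = 0.105061
Attenuation rate = 1.05 * alpha^1.4 * P / A
= 1.05 * 0.105061 * 2.38 / 0.1818 = 1.44416 dB/m
Total Att = 1.44416 * 7.3 = 10.542 dB


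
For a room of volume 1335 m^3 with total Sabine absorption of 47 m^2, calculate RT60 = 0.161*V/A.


RT60 = 0.161 * 1335 / 47 = 4.5731 s


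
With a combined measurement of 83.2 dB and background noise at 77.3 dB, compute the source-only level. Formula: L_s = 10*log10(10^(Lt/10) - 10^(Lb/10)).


10^(83.2/10) = 2.0893e+08
10^(77.3/10) = 5.37032e+07
Difference = 2.0893e+08 - 5.37032e+07 = 1.55227e+08
L_source = 10*log10(1.55227e+08) = 81.91 dB


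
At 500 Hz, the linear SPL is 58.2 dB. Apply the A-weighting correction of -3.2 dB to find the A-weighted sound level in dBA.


A-weighting table: 500 Hz -> -3.2 dB correction
SPL_A = SPL + correction = 58.2 + (-3.2) = 55 dBA


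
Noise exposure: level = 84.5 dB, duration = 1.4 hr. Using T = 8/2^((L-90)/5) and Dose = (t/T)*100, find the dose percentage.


T_allowed = 8 / 2^((84.5 - 90)/5) = 17.1484 hr
Dose = 1.4 / 17.1484 * 100 = 8.164 %


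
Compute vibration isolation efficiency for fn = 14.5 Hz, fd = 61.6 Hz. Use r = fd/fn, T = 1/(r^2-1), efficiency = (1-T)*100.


r = 61.6 / 14.5 = 4.24828
r^2 - 1 = 4.24828^2 - 1 = 17.0479
T = 1/17.0479 = 0.0586583
Efficiency = (1 - 0.0586583)*100 = 94.134 %


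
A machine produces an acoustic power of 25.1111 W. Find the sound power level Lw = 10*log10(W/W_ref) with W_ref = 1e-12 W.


W / W_ref = 25.1111 / 1e-12 = 2.51111e+13
Lw = 10 * log10(2.51111e+13) = 134 dB


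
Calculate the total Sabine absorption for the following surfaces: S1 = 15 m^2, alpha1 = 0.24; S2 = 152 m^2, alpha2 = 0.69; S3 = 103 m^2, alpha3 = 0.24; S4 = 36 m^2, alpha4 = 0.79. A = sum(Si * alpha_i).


15 * 0.24 = 3.6
152 * 0.69 = 104.88
103 * 0.24 = 24.72
36 * 0.79 = 28.44
A_total = 3.6 + 104.88 + 24.72 + 28.44 = 161.64 m^2


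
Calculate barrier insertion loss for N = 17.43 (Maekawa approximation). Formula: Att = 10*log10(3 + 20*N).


3 + 20*N = 3 + 20*17.43 = 351.6
Att = 10*log10(351.6) = 25.46 dB


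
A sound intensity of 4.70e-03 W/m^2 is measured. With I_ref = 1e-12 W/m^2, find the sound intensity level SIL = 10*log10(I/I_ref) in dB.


I / I_ref = 4.70e-03 / 1e-12 = 4.7e+09
SIL = 10 * log10(4.7e+09) = 96.721 dB


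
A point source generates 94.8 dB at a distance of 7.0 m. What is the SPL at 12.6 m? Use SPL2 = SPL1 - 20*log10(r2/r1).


r2/r1 = 12.6/7.0 = 1.8
Correction = 20*log10(1.8) = 5.10545 dB
SPL2 = 94.8 - 5.10545 = 89.695 dB


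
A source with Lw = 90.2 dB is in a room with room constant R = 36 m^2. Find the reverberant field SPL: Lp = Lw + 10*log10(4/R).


4/R = 4/36 = 0.111111
Lp = 90.2 + 10*log10(0.111111) = 80.658 dB


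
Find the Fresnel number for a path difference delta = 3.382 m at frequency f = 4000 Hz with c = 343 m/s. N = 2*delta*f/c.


N = 2*delta*f/c = 2*delta/lambda, where lambda = c/f
lambda = 343 / 4000 = 0.08575 m
N = 2 * 3.382 / 0.08575 = 78.88


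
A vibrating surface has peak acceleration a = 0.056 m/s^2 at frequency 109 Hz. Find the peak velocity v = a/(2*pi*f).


omega = 2*pi*f = 2*pi*109 = 684.867 rad/s
v = a / omega = 0.056 / 684.867 = 8.1768e-05 m/s


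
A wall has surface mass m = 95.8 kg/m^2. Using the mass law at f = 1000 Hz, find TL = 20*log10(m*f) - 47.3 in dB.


m * f = 95.8 * 1000 = 95800
20*log10(95800) = 99.6273 dB
TL = 99.6273 - 47.3 = 52.327 dB


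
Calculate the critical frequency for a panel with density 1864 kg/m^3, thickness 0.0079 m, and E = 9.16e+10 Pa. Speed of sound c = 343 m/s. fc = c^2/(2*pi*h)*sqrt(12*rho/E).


12*rho/E = 12*1864/9.16e+10 = 2.44192e-07
sqrt(12*rho/E) = sqrt(2.44192e-07) = 0.000494158
c^2/(2*pi*h) = 343^2/(2*pi*0.0079) = 2.37018e+06
fc = 2.37018e+06 * 0.000494158 = 1171.2 Hz


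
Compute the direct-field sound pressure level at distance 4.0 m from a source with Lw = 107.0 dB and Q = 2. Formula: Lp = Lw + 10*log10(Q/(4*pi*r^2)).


4*pi*r^2 = 4*pi*4.0^2 = 201.062 m^2
Q / (4*pi*r^2) = 2 / 201.062 = 0.00994718
Lp = 107.0 + 10*log10(0.00994718) = 86.977 dB


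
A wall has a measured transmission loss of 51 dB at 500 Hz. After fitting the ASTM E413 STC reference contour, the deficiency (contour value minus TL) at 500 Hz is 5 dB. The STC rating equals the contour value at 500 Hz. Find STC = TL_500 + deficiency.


By ASTM E413, STC = value of the fitted reference contour at 500 Hz.
Contour value at 500 Hz = TL_500 + deficiency = 51 + 5 = 56
STC = 56


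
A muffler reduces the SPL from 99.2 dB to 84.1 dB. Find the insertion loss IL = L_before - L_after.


Insertion loss = SPL without muffler - SPL with muffler
IL = 99.2 - 84.1 = 15.1 dB


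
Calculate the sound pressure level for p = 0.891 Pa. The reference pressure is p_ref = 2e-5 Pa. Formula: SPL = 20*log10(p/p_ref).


p / p_ref = 0.891 / 2e-5 = 44550
SPL = 20 * log10(44550) = 92.977 dB


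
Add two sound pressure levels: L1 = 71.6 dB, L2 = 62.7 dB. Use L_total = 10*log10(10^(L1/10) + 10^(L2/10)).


10^(71.6/10) = 1.44544e+07
10^(62.7/10) = 1.86209e+06
Sum = 1.44544e+07 + 1.86209e+06 = 1.63165e+07
L_total = 10*log10(1.63165e+07) = 72.126 dB


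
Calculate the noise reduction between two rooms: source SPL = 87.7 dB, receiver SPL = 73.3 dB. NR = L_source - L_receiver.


NR = L_source - L_receiver (difference between source and receiving room levels)
NR = 87.7 - 73.3 = 14.4 dB


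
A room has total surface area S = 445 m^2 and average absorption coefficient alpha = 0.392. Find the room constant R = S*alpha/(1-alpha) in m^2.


R = 445 * 0.392 / (1 - 0.392) = 286.91 m^2


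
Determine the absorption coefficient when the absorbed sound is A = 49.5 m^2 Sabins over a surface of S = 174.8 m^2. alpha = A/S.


Absorption coefficient = absorbed power / incident power
alpha = A / S = 49.5 / 174.8 = 0.28318


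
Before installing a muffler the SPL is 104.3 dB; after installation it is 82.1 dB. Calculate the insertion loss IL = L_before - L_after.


Insertion loss = SPL without muffler - SPL with muffler
IL = 104.3 - 82.1 = 22.2 dB


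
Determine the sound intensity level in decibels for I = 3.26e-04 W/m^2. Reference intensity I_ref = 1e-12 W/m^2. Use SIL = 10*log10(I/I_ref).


I / I_ref = 3.26e-04 / 1e-12 = 3.26e+08
SIL = 10 * log10(3.26e+08) = 85.132 dB


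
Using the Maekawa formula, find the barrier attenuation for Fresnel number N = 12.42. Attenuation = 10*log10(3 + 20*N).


3 + 20*N = 3 + 20*12.42 = 251.4
Att = 10*log10(251.4) = 24.004 dB


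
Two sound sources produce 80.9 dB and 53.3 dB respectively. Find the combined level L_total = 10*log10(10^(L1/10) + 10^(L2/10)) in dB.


10^(80.9/10) = 1.23027e+08
10^(53.3/10) = 213796
Sum = 1.23027e+08 + 213796 = 1.23241e+08
L_total = 10*log10(1.23241e+08) = 80.908 dB


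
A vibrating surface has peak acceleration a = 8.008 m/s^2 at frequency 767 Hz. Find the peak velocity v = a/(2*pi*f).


omega = 2*pi*f = 2*pi*767 = 4819.2 rad/s
v = a / omega = 8.008 / 4819.2 = 0.0016617 m/s


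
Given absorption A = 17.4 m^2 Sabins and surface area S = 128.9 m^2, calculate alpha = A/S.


Absorption coefficient = absorbed power / incident power
alpha = A / S = 17.4 / 128.9 = 0.13499


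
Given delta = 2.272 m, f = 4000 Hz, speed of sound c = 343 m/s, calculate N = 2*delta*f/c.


N = 2*delta*f/c = 2*delta/lambda, where lambda = c/f
lambda = 343 / 4000 = 0.08575 m
N = 2 * 2.272 / 0.08575 = 52.991


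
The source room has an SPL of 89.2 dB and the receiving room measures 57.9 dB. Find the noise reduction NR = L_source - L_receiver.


NR = L_source - L_receiver (difference between source and receiving room levels)
NR = 89.2 - 57.9 = 31.3 dB


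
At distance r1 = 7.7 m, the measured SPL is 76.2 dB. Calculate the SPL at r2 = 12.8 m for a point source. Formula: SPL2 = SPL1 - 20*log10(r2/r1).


r2/r1 = 12.8/7.7 = 1.66234
Correction = 20*log10(1.66234) = 4.4144 dB
SPL2 = 76.2 - 4.4144 = 71.786 dB


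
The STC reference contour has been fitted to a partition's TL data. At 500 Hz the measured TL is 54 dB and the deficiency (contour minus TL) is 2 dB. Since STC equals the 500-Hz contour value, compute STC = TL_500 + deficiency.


By ASTM E413, STC = value of the fitted reference contour at 500 Hz.
Contour value at 500 Hz = TL_500 + deficiency = 54 + 2 = 56
STC = 56


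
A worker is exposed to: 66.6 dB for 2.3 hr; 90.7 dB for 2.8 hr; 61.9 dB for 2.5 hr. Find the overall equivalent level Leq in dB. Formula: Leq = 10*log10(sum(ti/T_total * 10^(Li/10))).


T_total = 2.3 + 2.8 + 2.5 = 7.6 hr
(2.3/7.6) * 10^(66.6/10) = 1.38329e+06
(2.8/7.6) * 10^(90.7/10) = 4.32857e+08
(2.5/7.6) * 10^(61.9/10) = 509479
Sum = 1.38329e+06 + 4.32857e+08 + 509479 = 4.3475e+08
Leq = 10*log10(4.3475e+08) = 86.382 dB


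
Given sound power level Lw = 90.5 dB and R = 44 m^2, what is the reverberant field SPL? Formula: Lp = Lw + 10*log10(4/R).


4/R = 4/44 = 0.0909091
Lp = 90.5 + 10*log10(0.0909091) = 80.086 dB


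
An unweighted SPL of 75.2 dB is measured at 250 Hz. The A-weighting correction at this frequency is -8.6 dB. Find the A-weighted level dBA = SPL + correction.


A-weighting table: 250 Hz -> -8.6 dB correction
SPL_A = SPL + correction = 75.2 + (-8.6) = 66.6 dBA


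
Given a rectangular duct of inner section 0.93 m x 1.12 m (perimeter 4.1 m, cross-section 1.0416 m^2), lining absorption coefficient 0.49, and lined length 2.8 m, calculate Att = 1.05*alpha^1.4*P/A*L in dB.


alpha^1.4 = 0.49^1.4 = 0.368362
Attenuation rate = 1.05 * alpha^1.4 * P / A
= 1.05 * 0.368362 * 4.1 / 1.0416 = 1.52246 dB/m
Total Att = 1.52246 * 2.8 = 4.2629 dB


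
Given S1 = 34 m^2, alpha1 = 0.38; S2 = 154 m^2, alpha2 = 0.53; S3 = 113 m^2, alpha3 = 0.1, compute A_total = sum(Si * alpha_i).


34 * 0.38 = 12.92
154 * 0.53 = 81.62
113 * 0.1 = 11.3
A_total = 12.92 + 81.62 + 11.3 = 105.84 m^2


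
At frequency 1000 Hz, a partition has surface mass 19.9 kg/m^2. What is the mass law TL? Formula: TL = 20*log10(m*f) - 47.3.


m * f = 19.9 * 1000 = 19900
20*log10(19900) = 85.9771 dB
TL = 85.9771 - 47.3 = 38.677 dB


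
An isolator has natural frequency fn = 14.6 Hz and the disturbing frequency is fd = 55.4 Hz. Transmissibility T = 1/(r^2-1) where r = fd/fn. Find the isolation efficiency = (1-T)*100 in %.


r = 55.4 / 14.6 = 3.79452
r^2 - 1 = 3.79452^2 - 1 = 13.3984
T = 1/13.3984 = 0.0746358
Efficiency = (1 - 0.0746358)*100 = 92.536 %


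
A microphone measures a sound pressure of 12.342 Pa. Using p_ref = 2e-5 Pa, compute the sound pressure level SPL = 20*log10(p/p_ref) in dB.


p / p_ref = 12.342 / 2e-5 = 617100
SPL = 20 * log10(617100) = 115.81 dB


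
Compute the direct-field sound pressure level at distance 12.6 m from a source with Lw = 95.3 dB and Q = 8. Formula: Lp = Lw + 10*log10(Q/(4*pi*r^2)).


4*pi*r^2 = 4*pi*12.6^2 = 1995.04 m^2
Q / (4*pi*r^2) = 8 / 1995.04 = 0.00400994
Lp = 95.3 + 10*log10(0.00400994) = 71.331 dB


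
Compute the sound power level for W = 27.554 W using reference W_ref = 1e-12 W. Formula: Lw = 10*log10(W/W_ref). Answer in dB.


W / W_ref = 27.554 / 1e-12 = 2.7554e+13
Lw = 10 * log10(2.7554e+13) = 134.4 dB


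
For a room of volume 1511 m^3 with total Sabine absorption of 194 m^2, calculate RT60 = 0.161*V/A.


RT60 = 0.161 * 1511 / 194 = 1.254 s


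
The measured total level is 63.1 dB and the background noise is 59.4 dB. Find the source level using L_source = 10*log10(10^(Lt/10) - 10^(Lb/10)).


10^(63.1/10) = 2.04174e+06
10^(59.4/10) = 870964
Difference = 2.04174e+06 - 870964 = 1.17078e+06
L_source = 10*log10(1.17078e+06) = 60.685 dB


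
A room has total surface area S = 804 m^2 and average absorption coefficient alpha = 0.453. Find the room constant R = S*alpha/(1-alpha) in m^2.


R = 804 * 0.453 / (1 - 0.453) = 665.84 m^2


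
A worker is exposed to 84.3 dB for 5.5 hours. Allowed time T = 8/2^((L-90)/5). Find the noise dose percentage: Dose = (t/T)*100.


T_allowed = 8 / 2^((84.3 - 90)/5) = 17.6305 hr
Dose = 5.5 / 17.6305 * 100 = 31.196 %


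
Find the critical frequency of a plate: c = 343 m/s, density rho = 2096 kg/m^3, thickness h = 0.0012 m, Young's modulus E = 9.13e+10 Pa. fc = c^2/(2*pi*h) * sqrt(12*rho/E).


12*rho/E = 12*2096/9.13e+10 = 2.75487e-07
sqrt(12*rho/E) = sqrt(2.75487e-07) = 0.000524869
c^2/(2*pi*h) = 343^2/(2*pi*0.0012) = 1.56037e+07
fc = 1.56037e+07 * 0.000524869 = 8189.9 Hz


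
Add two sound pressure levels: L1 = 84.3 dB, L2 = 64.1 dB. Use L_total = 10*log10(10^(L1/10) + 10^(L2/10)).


10^(84.3/10) = 2.69153e+08
10^(64.1/10) = 2.5704e+06
Sum = 2.69153e+08 + 2.5704e+06 = 2.71723e+08
L_total = 10*log10(2.71723e+08) = 84.341 dB


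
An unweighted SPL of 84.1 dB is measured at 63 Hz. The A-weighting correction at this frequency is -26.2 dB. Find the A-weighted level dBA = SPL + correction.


A-weighting table: 63 Hz -> -26.2 dB correction
SPL_A = SPL + correction = 84.1 + (-26.2) = 57.9 dBA


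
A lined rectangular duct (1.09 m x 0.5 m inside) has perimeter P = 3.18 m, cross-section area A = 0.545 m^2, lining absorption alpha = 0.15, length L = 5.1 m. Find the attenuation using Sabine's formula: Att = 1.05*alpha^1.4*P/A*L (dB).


alpha^1.4 = 0.15^1.4 = 0.0702308
Attenuation rate = 1.05 * alpha^1.4 * P / A
= 1.05 * 0.0702308 * 3.18 / 0.545 = 0.430276 dB/m
Total Att = 0.430276 * 5.1 = 2.1944 dB


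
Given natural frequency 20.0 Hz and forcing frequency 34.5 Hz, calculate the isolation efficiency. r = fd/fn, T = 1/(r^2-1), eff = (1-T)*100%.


r = 34.5 / 20.0 = 1.725
r^2 - 1 = 1.725^2 - 1 = 1.97563
T = 1/1.97563 = 0.506168
Efficiency = (1 - 0.506168)*100 = 49.383 %


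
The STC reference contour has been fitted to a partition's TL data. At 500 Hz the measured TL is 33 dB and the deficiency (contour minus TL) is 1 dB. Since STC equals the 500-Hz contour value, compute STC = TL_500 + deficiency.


By ASTM E413, STC = value of the fitted reference contour at 500 Hz.
Contour value at 500 Hz = TL_500 + deficiency = 33 + 1 = 34
STC = 34


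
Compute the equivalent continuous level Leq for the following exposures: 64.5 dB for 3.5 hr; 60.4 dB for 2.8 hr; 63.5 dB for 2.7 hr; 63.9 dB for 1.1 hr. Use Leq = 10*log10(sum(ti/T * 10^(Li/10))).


T_total = 3.5 + 2.8 + 2.7 + 1.1 = 10.1 hr
(3.5/10.1) * 10^(64.5/10) = 976667
(2.8/10.1) * 10^(60.4/10) = 303974
(2.7/10.1) * 10^(63.5/10) = 598470
(1.1/10.1) * 10^(63.9/10) = 267345
Sum = 976667 + 303974 + 598470 + 267345 = 2.14646e+06
Leq = 10*log10(2.14646e+06) = 63.317 dB


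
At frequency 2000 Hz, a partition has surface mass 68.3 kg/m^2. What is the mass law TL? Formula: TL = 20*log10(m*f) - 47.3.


m * f = 68.3 * 2000 = 136600
20*log10(136600) = 102.709 dB
TL = 102.709 - 47.3 = 55.409 dB


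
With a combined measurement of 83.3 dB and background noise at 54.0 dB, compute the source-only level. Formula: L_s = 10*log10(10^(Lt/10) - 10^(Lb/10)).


10^(83.3/10) = 2.13796e+08
10^(54.0/10) = 251189
Difference = 2.13796e+08 - 251189 = 2.13545e+08
L_source = 10*log10(2.13545e+08) = 83.295 dB


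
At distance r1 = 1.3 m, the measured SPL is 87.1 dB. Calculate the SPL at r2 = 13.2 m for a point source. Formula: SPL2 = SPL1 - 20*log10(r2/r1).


r2/r1 = 13.2/1.3 = 10.1538
Correction = 20*log10(10.1538) = 20.1326 dB
SPL2 = 87.1 - 20.1326 = 66.967 dB


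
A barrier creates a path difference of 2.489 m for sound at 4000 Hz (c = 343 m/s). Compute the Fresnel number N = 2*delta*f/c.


N = 2*delta*f/c = 2*delta/lambda, where lambda = c/f
lambda = 343 / 4000 = 0.08575 m
N = 2 * 2.489 / 0.08575 = 58.052


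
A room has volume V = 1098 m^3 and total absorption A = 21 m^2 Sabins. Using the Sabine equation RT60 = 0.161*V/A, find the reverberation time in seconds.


RT60 = 0.161 * 1098 / 21 = 8.418 s


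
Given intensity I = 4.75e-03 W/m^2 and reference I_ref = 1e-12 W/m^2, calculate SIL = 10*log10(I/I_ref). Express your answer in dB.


I / I_ref = 4.75e-03 / 1e-12 = 4.75e+09
SIL = 10 * log10(4.75e+09) = 96.767 dB


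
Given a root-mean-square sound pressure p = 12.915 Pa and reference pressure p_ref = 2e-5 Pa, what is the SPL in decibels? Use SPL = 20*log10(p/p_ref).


p / p_ref = 12.915 / 2e-5 = 645750
SPL = 20 * log10(645750) = 116.2 dB


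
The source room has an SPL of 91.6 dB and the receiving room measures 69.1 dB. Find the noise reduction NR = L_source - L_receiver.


NR = L_source - L_receiver (difference between source and receiving room levels)
NR = 91.6 - 69.1 = 22.5 dB


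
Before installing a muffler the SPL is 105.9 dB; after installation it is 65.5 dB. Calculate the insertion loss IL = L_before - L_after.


Insertion loss = SPL without muffler - SPL with muffler
IL = 105.9 - 65.5 = 40.4 dB


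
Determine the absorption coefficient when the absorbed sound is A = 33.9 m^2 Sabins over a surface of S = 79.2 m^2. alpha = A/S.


Absorption coefficient = absorbed power / incident power
alpha = A / S = 33.9 / 79.2 = 0.42803


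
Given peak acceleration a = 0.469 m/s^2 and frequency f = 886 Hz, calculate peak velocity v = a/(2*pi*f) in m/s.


omega = 2*pi*f = 2*pi*886 = 5566.9 rad/s
v = a / omega = 0.469 / 5566.9 = 8.4248e-05 m/s


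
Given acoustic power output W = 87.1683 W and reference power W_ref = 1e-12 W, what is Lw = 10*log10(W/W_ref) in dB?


W / W_ref = 87.1683 / 1e-12 = 8.71683e+13
Lw = 10 * log10(8.71683e+13) = 139.4 dB


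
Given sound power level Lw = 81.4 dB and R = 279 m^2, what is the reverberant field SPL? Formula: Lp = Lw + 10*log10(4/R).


4/R = 4/279 = 0.0143369
Lp = 81.4 + 10*log10(0.0143369) = 62.965 dB


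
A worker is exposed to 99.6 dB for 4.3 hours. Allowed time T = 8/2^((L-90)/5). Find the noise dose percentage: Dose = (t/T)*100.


T_allowed = 8 / 2^((99.6 - 90)/5) = 2.11404 hr
Dose = 4.3 / 2.11404 * 100 = 203.4 %


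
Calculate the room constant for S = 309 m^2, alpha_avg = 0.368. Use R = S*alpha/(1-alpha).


R = 309 * 0.368 / (1 - 0.368) = 179.92 m^2


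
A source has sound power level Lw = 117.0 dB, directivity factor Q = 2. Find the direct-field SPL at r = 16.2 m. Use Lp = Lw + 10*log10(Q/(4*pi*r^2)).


4*pi*r^2 = 4*pi*16.2^2 = 3297.92 m^2
Q / (4*pi*r^2) = 2 / 3297.92 = 0.000606443
Lp = 117.0 + 10*log10(0.000606443) = 84.828 dB


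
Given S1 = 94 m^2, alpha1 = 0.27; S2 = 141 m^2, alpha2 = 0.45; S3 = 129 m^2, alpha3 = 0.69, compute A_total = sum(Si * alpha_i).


94 * 0.27 = 25.38
141 * 0.45 = 63.45
129 * 0.69 = 89.01
A_total = 25.38 + 63.45 + 89.01 = 177.84 m^2


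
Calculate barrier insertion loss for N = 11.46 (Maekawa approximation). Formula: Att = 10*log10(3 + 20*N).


3 + 20*N = 3 + 20*11.46 = 232.2
Att = 10*log10(232.2) = 23.659 dB


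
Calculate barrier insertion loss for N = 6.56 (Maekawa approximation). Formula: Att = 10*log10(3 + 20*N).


3 + 20*N = 3 + 20*6.56 = 134.2
Att = 10*log10(134.2) = 21.278 dB


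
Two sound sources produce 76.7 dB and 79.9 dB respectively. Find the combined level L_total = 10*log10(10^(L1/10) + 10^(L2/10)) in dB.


10^(76.7/10) = 4.67735e+07
10^(79.9/10) = 9.77237e+07
Sum = 4.67735e+07 + 9.77237e+07 = 1.44497e+08
L_total = 10*log10(1.44497e+08) = 81.599 dB


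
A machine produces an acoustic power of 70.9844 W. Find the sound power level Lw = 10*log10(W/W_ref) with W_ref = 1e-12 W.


W / W_ref = 70.9844 / 1e-12 = 7.09844e+13
Lw = 10 * log10(7.09844e+13) = 138.51 dB


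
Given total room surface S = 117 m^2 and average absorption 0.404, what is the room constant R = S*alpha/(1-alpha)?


R = 117 * 0.404 / (1 - 0.404) = 79.309 m^2


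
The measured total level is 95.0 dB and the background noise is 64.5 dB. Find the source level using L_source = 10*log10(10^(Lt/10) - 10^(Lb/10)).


10^(95.0/10) = 3.16228e+09
10^(64.5/10) = 2.81838e+06
Difference = 3.16228e+09 - 2.81838e+06 = 3.15946e+09
L_source = 10*log10(3.15946e+09) = 94.996 dB


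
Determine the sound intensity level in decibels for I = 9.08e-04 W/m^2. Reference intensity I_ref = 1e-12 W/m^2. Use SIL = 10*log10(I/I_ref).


I / I_ref = 9.08e-04 / 1e-12 = 9.08e+08
SIL = 10 * log10(9.08e+08) = 89.581 dB


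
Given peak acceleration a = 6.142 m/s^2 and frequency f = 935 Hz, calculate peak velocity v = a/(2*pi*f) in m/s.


omega = 2*pi*f = 2*pi*935 = 5874.78 rad/s
v = a / omega = 6.142 / 5874.78 = 0.0010455 m/s


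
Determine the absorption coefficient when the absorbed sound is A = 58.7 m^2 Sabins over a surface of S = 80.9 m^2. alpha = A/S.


Absorption coefficient = absorbed power / incident power
alpha = A / S = 58.7 / 80.9 = 0.72559


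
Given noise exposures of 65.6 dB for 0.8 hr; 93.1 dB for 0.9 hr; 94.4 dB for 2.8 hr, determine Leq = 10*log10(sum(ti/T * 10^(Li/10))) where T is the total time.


T_total = 0.8 + 0.9 + 2.8 = 4.5 hr
(0.8/4.5) * 10^(65.6/10) = 645472
(0.9/4.5) * 10^(93.1/10) = 4.08348e+08
(2.8/4.5) * 10^(94.4/10) = 1.71374e+09
Sum = 645472 + 4.08348e+08 + 1.71374e+09 = 2.12273e+09
Leq = 10*log10(2.12273e+09) = 93.269 dB


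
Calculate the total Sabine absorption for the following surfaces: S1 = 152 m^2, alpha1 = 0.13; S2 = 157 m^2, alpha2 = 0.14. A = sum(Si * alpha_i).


152 * 0.13 = 19.76
157 * 0.14 = 21.98
A_total = 19.76 + 21.98 = 41.74 m^2


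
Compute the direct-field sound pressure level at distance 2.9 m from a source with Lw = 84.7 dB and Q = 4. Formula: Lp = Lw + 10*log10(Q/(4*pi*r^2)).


4*pi*r^2 = 4*pi*2.9^2 = 105.683 m^2
Q / (4*pi*r^2) = 4 / 105.683 = 0.037849
Lp = 84.7 + 10*log10(0.037849) = 70.481 dB


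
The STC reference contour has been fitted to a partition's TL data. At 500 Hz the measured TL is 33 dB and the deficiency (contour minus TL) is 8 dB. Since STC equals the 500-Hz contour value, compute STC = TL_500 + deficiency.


By ASTM E413, STC = value of the fitted reference contour at 500 Hz.
Contour value at 500 Hz = TL_500 + deficiency = 33 + 8 = 41
STC = 41


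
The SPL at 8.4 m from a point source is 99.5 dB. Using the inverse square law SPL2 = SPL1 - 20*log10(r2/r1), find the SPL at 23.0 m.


r2/r1 = 23.0/8.4 = 2.7381
Correction = 20*log10(2.7381) = 8.74899 dB
SPL2 = 99.5 - 8.74899 = 90.751 dB


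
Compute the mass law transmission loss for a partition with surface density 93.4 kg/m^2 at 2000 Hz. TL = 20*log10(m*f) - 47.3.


m * f = 93.4 * 2000 = 186800
20*log10(186800) = 105.428 dB
TL = 105.428 - 47.3 = 58.128 dB


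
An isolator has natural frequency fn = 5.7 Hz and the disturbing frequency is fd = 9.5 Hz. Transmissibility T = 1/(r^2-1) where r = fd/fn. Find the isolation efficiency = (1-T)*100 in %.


r = 9.5 / 5.7 = 1.66667
r^2 - 1 = 1.66667^2 - 1 = 1.77779
T = 1/1.77779 = 0.562496
Efficiency = (1 - 0.562496)*100 = 43.75 %


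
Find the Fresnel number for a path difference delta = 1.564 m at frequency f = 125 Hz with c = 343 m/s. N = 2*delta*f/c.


N = 2*delta*f/c = 2*delta/lambda, where lambda = c/f
lambda = 343 / 125 = 2.744 m
N = 2 * 1.564 / 2.744 = 1.1399


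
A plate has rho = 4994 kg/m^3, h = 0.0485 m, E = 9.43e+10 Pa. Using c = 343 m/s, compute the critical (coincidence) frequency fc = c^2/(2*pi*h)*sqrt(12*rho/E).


12*rho/E = 12*4994/9.43e+10 = 6.35504e-07
sqrt(12*rho/E) = sqrt(6.35504e-07) = 0.000797185
c^2/(2*pi*h) = 343^2/(2*pi*0.0485) = 386071
fc = 386071 * 0.000797185 = 307.77 Hz


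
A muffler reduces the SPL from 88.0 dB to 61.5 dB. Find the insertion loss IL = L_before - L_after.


Insertion loss = SPL without muffler - SPL with muffler
IL = 88.0 - 61.5 = 26.5 dB


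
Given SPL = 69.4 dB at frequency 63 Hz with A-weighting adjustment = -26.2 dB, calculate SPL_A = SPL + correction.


A-weighting table: 63 Hz -> -26.2 dB correction
SPL_A = SPL + correction = 69.4 + (-26.2) = 43.2 dBA


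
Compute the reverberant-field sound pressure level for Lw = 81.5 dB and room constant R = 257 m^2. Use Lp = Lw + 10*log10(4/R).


4/R = 4/257 = 0.0155642
Lp = 81.5 + 10*log10(0.0155642) = 63.421 dB


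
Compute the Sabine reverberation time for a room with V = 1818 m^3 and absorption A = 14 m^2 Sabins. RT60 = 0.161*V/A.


RT60 = 0.161 * 1818 / 14 = 20.907 s


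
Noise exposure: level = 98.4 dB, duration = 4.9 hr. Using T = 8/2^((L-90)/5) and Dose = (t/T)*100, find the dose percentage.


T_allowed = 8 / 2^((98.4 - 90)/5) = 2.49666 hr
Dose = 4.9 / 2.49666 * 100 = 196.26 %


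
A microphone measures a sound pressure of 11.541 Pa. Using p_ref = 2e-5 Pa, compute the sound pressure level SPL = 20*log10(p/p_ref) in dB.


p / p_ref = 11.541 / 2e-5 = 577050
SPL = 20 * log10(577050) = 115.22 dB


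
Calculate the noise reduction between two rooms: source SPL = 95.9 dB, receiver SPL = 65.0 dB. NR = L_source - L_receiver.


NR = L_source - L_receiver (difference between source and receiving room levels)
NR = 95.9 - 65.0 = 30.9 dB


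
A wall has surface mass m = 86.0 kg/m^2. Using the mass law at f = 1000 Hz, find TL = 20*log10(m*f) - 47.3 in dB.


m * f = 86.0 * 1000 = 86000
20*log10(86000) = 98.69 dB
TL = 98.69 - 47.3 = 51.39 dB


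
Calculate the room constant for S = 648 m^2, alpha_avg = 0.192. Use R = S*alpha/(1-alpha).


R = 648 * 0.192 / (1 - 0.192) = 153.98 m^2


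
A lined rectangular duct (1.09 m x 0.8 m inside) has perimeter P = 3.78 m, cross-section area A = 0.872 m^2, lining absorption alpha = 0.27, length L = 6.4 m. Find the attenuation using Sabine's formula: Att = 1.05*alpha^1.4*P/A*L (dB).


alpha^1.4 = 0.27^1.4 = 0.159922
Attenuation rate = 1.05 * alpha^1.4 * P / A
= 1.05 * 0.159922 * 3.78 / 0.872 = 0.727902 dB/m
Total Att = 0.727902 * 6.4 = 4.6586 dB


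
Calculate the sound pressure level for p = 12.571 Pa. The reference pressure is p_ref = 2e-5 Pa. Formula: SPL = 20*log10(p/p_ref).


p / p_ref = 12.571 / 2e-5 = 628550
SPL = 20 * log10(628550) = 115.97 dB


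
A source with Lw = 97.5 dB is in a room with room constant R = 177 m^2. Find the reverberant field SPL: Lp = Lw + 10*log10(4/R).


4/R = 4/177 = 0.0225989
Lp = 97.5 + 10*log10(0.0225989) = 81.041 dB


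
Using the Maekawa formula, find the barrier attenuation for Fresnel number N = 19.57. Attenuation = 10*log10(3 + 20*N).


3 + 20*N = 3 + 20*19.57 = 394.4
Att = 10*log10(394.4) = 25.959 dB


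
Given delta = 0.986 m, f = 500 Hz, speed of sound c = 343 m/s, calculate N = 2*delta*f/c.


N = 2*delta*f/c = 2*delta/lambda, where lambda = c/f
lambda = 343 / 500 = 0.686 m
N = 2 * 0.986 / 0.686 = 2.8746


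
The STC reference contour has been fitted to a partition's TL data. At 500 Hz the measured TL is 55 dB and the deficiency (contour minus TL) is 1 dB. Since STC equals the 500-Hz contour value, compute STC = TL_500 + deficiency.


By ASTM E413, STC = value of the fitted reference contour at 500 Hz.
Contour value at 500 Hz = TL_500 + deficiency = 55 + 1 = 56
STC = 56


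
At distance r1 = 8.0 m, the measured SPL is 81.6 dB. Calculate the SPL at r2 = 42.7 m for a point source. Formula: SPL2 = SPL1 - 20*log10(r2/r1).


r2/r1 = 42.7/8.0 = 5.3375
Correction = 20*log10(5.3375) = 14.5468 dB
SPL2 = 81.6 - 14.5468 = 67.053 dB


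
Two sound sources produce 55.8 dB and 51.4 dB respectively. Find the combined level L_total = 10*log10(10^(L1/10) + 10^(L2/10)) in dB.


10^(55.8/10) = 380189
10^(51.4/10) = 138038
Sum = 380189 + 138038 = 518227
L_total = 10*log10(518227) = 57.145 dB


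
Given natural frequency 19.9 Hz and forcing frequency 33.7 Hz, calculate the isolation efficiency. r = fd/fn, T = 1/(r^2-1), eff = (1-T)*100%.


r = 33.7 / 19.9 = 1.69347
r^2 - 1 = 1.69347^2 - 1 = 1.86784
T = 1/1.86784 = 0.535378
Efficiency = (1 - 0.535378)*100 = 46.462 %


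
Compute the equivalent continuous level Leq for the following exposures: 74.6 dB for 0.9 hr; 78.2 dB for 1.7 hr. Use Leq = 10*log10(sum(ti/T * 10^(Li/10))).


T_total = 0.9 + 1.7 = 2.6 hr
(0.9/2.6) * 10^(74.6/10) = 9.98319e+06
(1.7/2.6) * 10^(78.2/10) = 4.31992e+07
Sum = 9.98319e+06 + 4.31992e+07 = 5.31824e+07
Leq = 10*log10(5.31824e+07) = 77.258 dB


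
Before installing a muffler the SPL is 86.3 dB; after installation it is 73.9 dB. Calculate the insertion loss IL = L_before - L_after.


Insertion loss = SPL without muffler - SPL with muffler
IL = 86.3 - 73.9 = 12.4 dB


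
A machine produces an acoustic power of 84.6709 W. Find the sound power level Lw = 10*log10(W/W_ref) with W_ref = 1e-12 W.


W / W_ref = 84.6709 / 1e-12 = 8.46709e+13
Lw = 10 * log10(8.46709e+13) = 139.28 dB


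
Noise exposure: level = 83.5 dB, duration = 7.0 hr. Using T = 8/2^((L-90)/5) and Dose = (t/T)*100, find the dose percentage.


T_allowed = 8 / 2^((83.5 - 90)/5) = 19.6983 hr
Dose = 7.0 / 19.6983 * 100 = 35.536 %


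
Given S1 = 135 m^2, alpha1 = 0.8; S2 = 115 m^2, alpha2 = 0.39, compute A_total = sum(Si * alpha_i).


135 * 0.8 = 108
115 * 0.39 = 44.85
A_total = 108 + 44.85 = 152.85 m^2


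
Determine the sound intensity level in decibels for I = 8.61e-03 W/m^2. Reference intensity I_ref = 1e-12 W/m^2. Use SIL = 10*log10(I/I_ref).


I / I_ref = 8.61e-03 / 1e-12 = 8.61e+09
SIL = 10 * log10(8.61e+09) = 99.35 dB


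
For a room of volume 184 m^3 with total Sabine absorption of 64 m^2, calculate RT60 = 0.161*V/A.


RT60 = 0.161 * 184 / 64 = 0.46288 s


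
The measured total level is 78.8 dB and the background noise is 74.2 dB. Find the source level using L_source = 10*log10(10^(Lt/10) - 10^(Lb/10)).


10^(78.8/10) = 7.58578e+07
10^(74.2/10) = 2.63027e+07
Difference = 7.58578e+07 - 2.63027e+07 = 4.95551e+07
L_source = 10*log10(4.95551e+07) = 76.951 dB


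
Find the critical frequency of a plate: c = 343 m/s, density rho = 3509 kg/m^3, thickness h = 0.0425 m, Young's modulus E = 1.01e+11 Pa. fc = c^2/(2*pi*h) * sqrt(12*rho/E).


12*rho/E = 12*3509/1.01e+11 = 4.16911e-07
sqrt(12*rho/E) = sqrt(4.16911e-07) = 0.000645686
c^2/(2*pi*h) = 343^2/(2*pi*0.0425) = 440575
fc = 440575 * 0.000645686 = 284.47 Hz


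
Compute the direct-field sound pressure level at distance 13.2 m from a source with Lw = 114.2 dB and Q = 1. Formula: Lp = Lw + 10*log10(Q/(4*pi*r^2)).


4*pi*r^2 = 4*pi*13.2^2 = 2189.56 m^2
Q / (4*pi*r^2) = 1 / 2189.56 = 0.000456713
Lp = 114.2 + 10*log10(0.000456713) = 80.796 dB


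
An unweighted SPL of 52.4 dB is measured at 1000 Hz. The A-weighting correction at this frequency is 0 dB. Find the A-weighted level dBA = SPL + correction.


A-weighting table: 1000 Hz -> 0 dB correction
SPL_A = SPL + correction = 52.4 + (0) = 52.4 dBA


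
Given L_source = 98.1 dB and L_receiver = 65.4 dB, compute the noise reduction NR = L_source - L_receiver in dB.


NR = L_source - L_receiver (difference between source and receiving room levels)
NR = 98.1 - 65.4 = 32.7 dB


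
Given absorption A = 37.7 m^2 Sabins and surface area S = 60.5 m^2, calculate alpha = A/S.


Absorption coefficient = absorbed power / incident power
alpha = A / S = 37.7 / 60.5 = 0.62314


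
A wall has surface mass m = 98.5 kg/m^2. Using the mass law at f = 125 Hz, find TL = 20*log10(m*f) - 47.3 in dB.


m * f = 98.5 * 125 = 12312.5
20*log10(12312.5) = 81.8069 dB
TL = 81.8069 - 47.3 = 34.507 dB


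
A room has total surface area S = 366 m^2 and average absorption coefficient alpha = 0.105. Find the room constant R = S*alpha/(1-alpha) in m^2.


R = 366 * 0.105 / (1 - 0.105) = 42.939 m^2


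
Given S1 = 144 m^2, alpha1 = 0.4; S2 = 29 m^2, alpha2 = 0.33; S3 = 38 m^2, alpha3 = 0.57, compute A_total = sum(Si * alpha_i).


144 * 0.4 = 57.6
29 * 0.33 = 9.57
38 * 0.57 = 21.66
A_total = 57.6 + 9.57 + 21.66 = 88.83 m^2


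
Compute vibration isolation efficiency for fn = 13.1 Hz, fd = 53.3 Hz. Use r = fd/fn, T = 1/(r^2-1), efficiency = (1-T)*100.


r = 53.3 / 13.1 = 4.0687
r^2 - 1 = 4.0687^2 - 1 = 15.5543
T = 1/15.5543 = 0.0642909
Efficiency = (1 - 0.0642909)*100 = 93.571 %


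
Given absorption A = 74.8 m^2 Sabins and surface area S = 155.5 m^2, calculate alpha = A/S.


Absorption coefficient = absorbed power / incident power
alpha = A / S = 74.8 / 155.5 = 0.48103


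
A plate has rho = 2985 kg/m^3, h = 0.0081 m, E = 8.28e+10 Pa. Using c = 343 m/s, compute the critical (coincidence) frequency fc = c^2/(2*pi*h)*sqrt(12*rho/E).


12*rho/E = 12*2985/8.28e+10 = 4.32609e-07
sqrt(12*rho/E) = sqrt(4.32609e-07) = 0.00065773
c^2/(2*pi*h) = 343^2/(2*pi*0.0081) = 2.31166e+06
fc = 2.31166e+06 * 0.00065773 = 1520.4 Hz


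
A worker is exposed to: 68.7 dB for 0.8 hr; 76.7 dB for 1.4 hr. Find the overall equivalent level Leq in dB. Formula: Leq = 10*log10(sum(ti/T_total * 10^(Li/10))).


T_total = 0.8 + 1.4 = 2.2 hr
(0.8/2.2) * 10^(68.7/10) = 2.69567e+06
(1.4/2.2) * 10^(76.7/10) = 2.9765e+07
Sum = 2.69567e+06 + 2.9765e+07 = 3.24607e+07
Leq = 10*log10(3.24607e+07) = 75.114 dB


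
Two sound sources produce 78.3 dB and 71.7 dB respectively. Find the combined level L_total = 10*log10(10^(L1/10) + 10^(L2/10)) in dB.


10^(78.3/10) = 6.76083e+07
10^(71.7/10) = 1.47911e+07
Sum = 6.76083e+07 + 1.47911e+07 = 8.23994e+07
L_total = 10*log10(8.23994e+07) = 79.159 dB


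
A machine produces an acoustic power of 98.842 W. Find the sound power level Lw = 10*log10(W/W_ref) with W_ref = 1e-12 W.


W / W_ref = 98.842 / 1e-12 = 9.8842e+13
Lw = 10 * log10(9.8842e+13) = 139.95 dB


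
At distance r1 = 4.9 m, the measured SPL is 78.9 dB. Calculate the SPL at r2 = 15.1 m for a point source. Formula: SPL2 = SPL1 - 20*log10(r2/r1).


r2/r1 = 15.1/4.9 = 3.08163
Correction = 20*log10(3.08163) = 9.77561 dB
SPL2 = 78.9 - 9.77561 = 69.124 dB


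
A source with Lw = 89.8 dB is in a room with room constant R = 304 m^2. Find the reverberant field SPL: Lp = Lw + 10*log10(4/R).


4/R = 4/304 = 0.0131579
Lp = 89.8 + 10*log10(0.0131579) = 70.992 dB


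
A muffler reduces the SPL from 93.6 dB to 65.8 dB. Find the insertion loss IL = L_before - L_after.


Insertion loss = SPL without muffler - SPL with muffler
IL = 93.6 - 65.8 = 27.8 dB


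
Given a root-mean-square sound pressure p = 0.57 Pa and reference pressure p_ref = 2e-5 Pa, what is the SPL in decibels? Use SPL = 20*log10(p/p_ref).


p / p_ref = 0.57 / 2e-5 = 28500
SPL = 20 * log10(28500) = 89.097 dB


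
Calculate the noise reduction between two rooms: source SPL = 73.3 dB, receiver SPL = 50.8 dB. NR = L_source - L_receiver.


NR = L_source - L_receiver (difference between source and receiving room levels)
NR = 73.3 - 50.8 = 22.5 dB


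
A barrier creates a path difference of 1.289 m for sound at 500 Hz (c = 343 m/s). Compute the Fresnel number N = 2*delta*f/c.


N = 2*delta*f/c = 2*delta/lambda, where lambda = c/f
lambda = 343 / 500 = 0.686 m
N = 2 * 1.289 / 0.686 = 3.758


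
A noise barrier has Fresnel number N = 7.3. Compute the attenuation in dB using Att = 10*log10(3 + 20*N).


3 + 20*N = 3 + 20*7.3 = 149
Att = 10*log10(149) = 21.732 dB


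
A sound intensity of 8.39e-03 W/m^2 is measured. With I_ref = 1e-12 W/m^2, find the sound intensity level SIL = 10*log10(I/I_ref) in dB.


I / I_ref = 8.39e-03 / 1e-12 = 8.39e+09
SIL = 10 * log10(8.39e+09) = 99.238 dB


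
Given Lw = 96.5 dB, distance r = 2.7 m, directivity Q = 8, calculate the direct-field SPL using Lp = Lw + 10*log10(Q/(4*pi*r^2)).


4*pi*r^2 = 4*pi*2.7^2 = 91.6088 m^2
Q / (4*pi*r^2) = 8 / 91.6088 = 0.0873279
Lp = 96.5 + 10*log10(0.0873279) = 85.912 dB


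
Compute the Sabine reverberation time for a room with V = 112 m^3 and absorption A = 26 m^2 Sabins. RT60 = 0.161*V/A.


RT60 = 0.161 * 112 / 26 = 0.69354 s


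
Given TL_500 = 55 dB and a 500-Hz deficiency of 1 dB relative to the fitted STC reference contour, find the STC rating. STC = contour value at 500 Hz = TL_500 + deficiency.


By ASTM E413, STC = value of the fitted reference contour at 500 Hz.
Contour value at 500 Hz = TL_500 + deficiency = 55 + 1 = 56
STC = 56


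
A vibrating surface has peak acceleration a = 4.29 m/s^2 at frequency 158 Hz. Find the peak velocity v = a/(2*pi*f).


omega = 2*pi*f = 2*pi*158 = 992.743 rad/s
v = a / omega = 4.29 / 992.743 = 0.0043214 m/s


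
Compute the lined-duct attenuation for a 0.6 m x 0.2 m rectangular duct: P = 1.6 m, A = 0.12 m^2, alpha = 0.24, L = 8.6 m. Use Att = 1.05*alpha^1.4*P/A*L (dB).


alpha^1.4 = 0.24^1.4 = 0.135611
Attenuation rate = 1.05 * alpha^1.4 * P / A
= 1.05 * 0.135611 * 1.6 / 0.12 = 1.89855 dB/m
Total Att = 1.89855 * 8.6 = 16.328 dB


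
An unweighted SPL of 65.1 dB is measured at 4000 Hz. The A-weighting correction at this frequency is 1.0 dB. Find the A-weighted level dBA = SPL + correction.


A-weighting table: 4000 Hz -> 1.0 dB correction
SPL_A = SPL + correction = 65.1 + (1.0) = 66.1 dBA


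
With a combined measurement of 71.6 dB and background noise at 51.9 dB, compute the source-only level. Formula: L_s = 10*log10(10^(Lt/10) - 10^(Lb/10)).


10^(71.6/10) = 1.44544e+07
10^(51.9/10) = 154882
Difference = 1.44544e+07 - 154882 = 1.42995e+07
L_source = 10*log10(1.42995e+07) = 71.553 dB


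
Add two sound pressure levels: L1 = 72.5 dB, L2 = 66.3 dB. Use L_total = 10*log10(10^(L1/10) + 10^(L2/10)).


10^(72.5/10) = 1.77828e+07
10^(66.3/10) = 4.2658e+06
Sum = 1.77828e+07 + 4.2658e+06 = 2.20486e+07
L_total = 10*log10(2.20486e+07) = 73.434 dB


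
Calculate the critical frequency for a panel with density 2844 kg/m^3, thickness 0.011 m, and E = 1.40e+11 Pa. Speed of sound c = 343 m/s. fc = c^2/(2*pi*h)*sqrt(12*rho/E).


12*rho/E = 12*2844/1.40e+11 = 2.43771e-07
sqrt(12*rho/E) = sqrt(2.43771e-07) = 0.000493732
c^2/(2*pi*h) = 343^2/(2*pi*0.011) = 1.70222e+06
fc = 1.70222e+06 * 0.000493732 = 840.44 Hz


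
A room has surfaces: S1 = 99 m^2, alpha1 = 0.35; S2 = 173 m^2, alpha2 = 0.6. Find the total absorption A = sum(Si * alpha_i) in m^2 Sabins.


99 * 0.35 = 34.65
173 * 0.6 = 103.8
A_total = 34.65 + 103.8 = 138.45 m^2


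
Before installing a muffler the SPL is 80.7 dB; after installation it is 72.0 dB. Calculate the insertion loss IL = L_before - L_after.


Insertion loss = SPL without muffler - SPL with muffler
IL = 80.7 - 72.0 = 8.7 dB


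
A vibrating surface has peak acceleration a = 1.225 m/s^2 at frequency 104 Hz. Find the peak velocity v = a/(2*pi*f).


omega = 2*pi*f = 2*pi*104 = 653.451 rad/s
v = a / omega = 1.225 / 653.451 = 0.0018747 m/s


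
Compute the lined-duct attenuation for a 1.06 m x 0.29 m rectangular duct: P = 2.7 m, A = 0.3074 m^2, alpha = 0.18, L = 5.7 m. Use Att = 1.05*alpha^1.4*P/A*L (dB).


alpha^1.4 = 0.18^1.4 = 0.0906529
Attenuation rate = 1.05 * alpha^1.4 * P / A
= 1.05 * 0.0906529 * 2.7 / 0.3074 = 0.836047 dB/m
Total Att = 0.836047 * 5.7 = 4.7655 dB


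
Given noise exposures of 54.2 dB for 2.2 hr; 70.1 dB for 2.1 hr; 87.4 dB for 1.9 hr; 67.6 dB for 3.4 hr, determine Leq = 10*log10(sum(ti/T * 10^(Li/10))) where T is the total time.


T_total = 2.2 + 2.1 + 1.9 + 3.4 = 9.6 hr
(2.2/9.6) * 10^(54.2/10) = 60277
(2.1/9.6) * 10^(70.1/10) = 2.23845e+06
(1.9/9.6) * 10^(87.4/10) = 1.08763e+08
(3.4/9.6) * 10^(67.6/10) = 2.03802e+06
Sum = 60277 + 2.23845e+06 + 1.08763e+08 + 2.03802e+06 = 1.131e+08
Leq = 10*log10(1.131e+08) = 80.535 dB
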